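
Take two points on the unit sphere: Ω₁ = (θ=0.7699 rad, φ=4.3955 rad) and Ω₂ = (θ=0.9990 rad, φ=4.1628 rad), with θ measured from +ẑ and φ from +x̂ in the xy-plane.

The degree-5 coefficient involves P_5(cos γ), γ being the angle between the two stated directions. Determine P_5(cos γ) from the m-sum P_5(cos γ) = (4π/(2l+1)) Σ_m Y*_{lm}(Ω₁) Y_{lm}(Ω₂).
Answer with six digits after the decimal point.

0.458582

Term-by-term m-sum for l=5 (normalisation 4π/11 = 1.142397):
  [-5]  conj(Y_{5,-5})(Ω₁) = (-0.075831, 0.001035) ; Y_{5,-5}(Ω₂) = (-0.074864, -0.180254) ; Δ = (0.005864, 0.013591)
  [-4]  conj(Y_{5,-4})(Ω₁) = (0.073869, -0.236085) ; Y_{5,-4}(Ω₂) = (-0.233216, 0.321507) ; Δ = (0.058676, 0.078808)
  [-3]  conj(Y_{5,-3})(Ω₁) = (0.345548, 0.246757) ; Y_{5,-3}(Ω₂) = (0.335445, 0.026208) ; Δ = (0.109445, 0.091830)
  [-2]  conj(Y_{5,-2})(Ω₁) = (-0.259613, 0.190794) ; Y_{5,-2}(Ω₂) = (0.035798, 0.070192) ; Δ = (-0.022686, -0.011393)
  [-1]  conj(Y_{5,-1})(Ω₁) = (0.044217, 0.134831) ; Y_{5,-1}(Ω₂) = (0.182733, -0.298320) ; Δ = (0.048303, 0.011447)
  [+0]  conj(Y_{5,0})(Ω₁) = (-0.364702, -0.000000) ; Y_{5,0}(Ω₂) = (-0.006082, 0.000000) ; Δ = (0.002218, 0.000000)
  [+1]  conj(Y_{5,1})(Ω₁) = (-0.044217, 0.134831) ; Y_{5,1}(Ω₂) = (-0.182733, -0.298320) ; Δ = (0.048303, -0.011447)
  [+2]  conj(Y_{5,2})(Ω₁) = (-0.259613, -0.190794) ; Y_{5,2}(Ω₂) = (0.035798, -0.070192) ; Δ = (-0.022686, 0.011393)
  [+3]  conj(Y_{5,3})(Ω₁) = (-0.345548, 0.246757) ; Y_{5,3}(Ω₂) = (-0.335445, 0.026208) ; Δ = (0.109445, -0.091830)
  [+4]  conj(Y_{5,4})(Ω₁) = (0.073869, 0.236085) ; Y_{5,4}(Ω₂) = (-0.233216, -0.321507) ; Δ = (0.058676, -0.078808)
  [+5]  conj(Y_{5,5})(Ω₁) = (0.075831, 0.001035) ; Y_{5,5}(Ω₂) = (0.074864, -0.180254) ; Δ = (0.005864, -0.013591)
Accumulated sum (0.401421, 0.000000); after 4π/(2l+1) scaling, (0.458582, 0.000000) ⇒ P_5 = 0.458582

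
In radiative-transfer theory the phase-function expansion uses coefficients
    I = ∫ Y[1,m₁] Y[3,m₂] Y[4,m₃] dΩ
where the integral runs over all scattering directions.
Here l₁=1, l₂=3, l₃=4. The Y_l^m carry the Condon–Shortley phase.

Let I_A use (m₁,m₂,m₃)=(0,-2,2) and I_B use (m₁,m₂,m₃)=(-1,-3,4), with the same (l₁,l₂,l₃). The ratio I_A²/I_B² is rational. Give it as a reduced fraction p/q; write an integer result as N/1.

3/7

Same 1,3,4: normalisation and zero-m 3j drop out of the ratio.
A: Δ: 0! 2! 6! / 9! → 1/252; sum: t=0:+1/120 = 1/120; 3j²(1 3 4; 0 -2 2) = Δ·Π!·Σ² = 1/21  (sign +1)
B: Δ: 0! 2! 6! / 9! → 1/252; sum: t=0:+1/1440 = 1/1440; 3j²(1 3 4; -1 -3 4) = Δ·Π!·Σ² = 1/9  (sign +1)
I_A²/I_B² = (1/21)/(1/9) = 3/7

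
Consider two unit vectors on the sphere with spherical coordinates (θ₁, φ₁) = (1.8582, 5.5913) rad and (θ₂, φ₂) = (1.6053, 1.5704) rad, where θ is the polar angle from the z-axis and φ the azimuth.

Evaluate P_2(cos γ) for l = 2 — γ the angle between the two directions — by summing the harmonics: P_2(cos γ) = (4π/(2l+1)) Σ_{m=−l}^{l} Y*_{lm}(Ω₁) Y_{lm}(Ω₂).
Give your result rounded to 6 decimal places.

0.042498

Expand P_2 via completeness: Σ_{m} conj(Y_{2,m}) at Ω₁ times Y_{2,m} at Ω₂ —
  m=-2: (0.066052, -0.349042) × (-0.385814, -0.000306) = (-0.025590, 0.134645)  (running Σ = (-0.025590, 0.134645))
  m=-1: (-0.161715, 0.133982) × (-0.000011, 0.026635) = (-0.003567, -0.004309)  (running Σ = (-0.029157, 0.130337))
  m=0: (-0.239365, -0.000000) × (-0.314266, 0.000000) = (0.075224, 0.000000)  (running Σ = (0.046067, 0.130337))
  m=1: (0.161715, 0.133982) × (0.000011, 0.026635) = (-0.003567, 0.004309)  (running Σ = (0.042500, 0.134645))
  m=2: (0.066052, 0.349042) × (-0.385814, 0.000306) = (-0.025590, -0.134645)  (running Σ = (0.016910, 0.000000))
Total Σ_m = (0.016910, 0.000000). Multiply by 2.513274: (0.042498, 0.000000). P_2(cos γ) = 0.042498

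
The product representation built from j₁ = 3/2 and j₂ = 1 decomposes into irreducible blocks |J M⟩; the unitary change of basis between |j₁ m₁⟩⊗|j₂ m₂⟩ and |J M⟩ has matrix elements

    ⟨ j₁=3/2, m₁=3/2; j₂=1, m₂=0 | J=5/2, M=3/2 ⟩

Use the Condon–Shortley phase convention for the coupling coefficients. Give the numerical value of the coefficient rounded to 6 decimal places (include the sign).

+√(2/5) = +0.632456

j₁+j₂−J=0  J+j₁−j₂=3  J−j₁+j₂=2  j₁+j₂+J+1=6
(j₁±m₁, j₂±m₂, J±M) = (3,0,1,1,4,1)
P² = 72/5
sum k=0..0:
  [0] +1/6 = 1/6
S = 1/6
C² = P²·S² = 2/5 ; C = +0.632456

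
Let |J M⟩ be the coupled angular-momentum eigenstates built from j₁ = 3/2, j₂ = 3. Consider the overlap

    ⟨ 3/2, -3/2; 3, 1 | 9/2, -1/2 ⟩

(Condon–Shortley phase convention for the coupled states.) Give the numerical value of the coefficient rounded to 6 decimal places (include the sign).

+√(5/42) ≈ +0.345033

j₁+j₂−J=0  J+j₁−j₂=3  J−j₁+j₂=6  j₁+j₂+J+1=10
(j₁±m₁, j₂±m₂, J±M) = (0,3,4,2,4,5)
P² = 69120/7
sum k=0..0:
  [0] +1/288 = 1/288
S = 1/288
C² = P²·S² = 5/42 ; C = +0.345033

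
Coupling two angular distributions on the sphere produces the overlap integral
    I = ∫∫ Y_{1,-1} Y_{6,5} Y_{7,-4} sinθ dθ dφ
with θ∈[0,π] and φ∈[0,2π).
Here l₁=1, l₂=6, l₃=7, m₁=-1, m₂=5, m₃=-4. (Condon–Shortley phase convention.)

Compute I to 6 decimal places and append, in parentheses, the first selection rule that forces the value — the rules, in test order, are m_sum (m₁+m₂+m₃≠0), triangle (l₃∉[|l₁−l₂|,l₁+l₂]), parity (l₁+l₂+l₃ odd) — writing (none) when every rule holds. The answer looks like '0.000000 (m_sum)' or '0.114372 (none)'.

Checks pass: Σm=0; 14 even; l₃=7∈[5,7].
(2·1+1)(2·6+1)(2·7+1) = 585
Δ: 0! 2! 12! / 15! → 1/1365
sum: t=0:+1/518400 = 1/518400
3j²(1 6 7; 0 0 0) = Δ·Π!·Σ² = 7/195  (sign -1)
sum: t=0:+1/79833600 = 1/79833600
3j²(1 6 7; -1 5 -4) = Δ·Π!·Σ² = 1/455  (sign -1)
combine: 4πI² = 585·7/195·1/455 = 3/65
take √, sign +1: I = 0.06060368
No selection rule forces the value: the integral is nonzero (none).

0.060604 (none)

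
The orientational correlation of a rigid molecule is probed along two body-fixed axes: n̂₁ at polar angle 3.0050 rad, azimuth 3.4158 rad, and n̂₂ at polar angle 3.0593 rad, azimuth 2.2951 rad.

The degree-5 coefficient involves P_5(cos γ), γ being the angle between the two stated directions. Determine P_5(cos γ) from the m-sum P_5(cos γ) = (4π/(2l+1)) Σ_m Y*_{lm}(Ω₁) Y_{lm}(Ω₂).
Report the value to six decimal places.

Term-by-term m-sum for l=5 (normalisation 4π/11 = 1.142397):
  term(m=-5) = +0.000000-0.000000i   from Y*(Ω₁)=-0.000004-0.000021i, Y(Ω₂)=+0.000001+0.000002i
  term(m=-4) = -0.000000-0.000000i   from Y*(Ω₁)=-0.000228-0.000445i, Y(Ω₂)=+0.000065+0.000016i
  term(m=-3) = -0.000010-0.000002i   from Y*(Ω₁)=-0.004654-0.005015i, Y(Ω₂)=+0.001257-0.000864i
  term(m=-2) = -0.000850+0.001071i   from Y*(Ω₁)=-0.051654-0.031557i, Y(Ω₂)=+0.002754-0.022425i
  term(m=-1) = +0.029219+0.060474i   from Y*(Ω₁)=-0.314370-0.088430i, Y(Ω₂)=-0.136274-0.154032i
  term(m=+0) = +0.719017+0.000000i   from Y*(Ω₁)=-0.809094-0.000000i, Y(Ω₂)=-0.888670+0.000000i
  term(m=+1) = +0.029219-0.060474i   from Y*(Ω₁)=+0.314370-0.088430i, Y(Ω₂)=+0.136274-0.154032i
  term(m=+2) = -0.000850-0.001071i   from Y*(Ω₁)=-0.051654+0.031557i, Y(Ω₂)=+0.002754+0.022425i
  term(m=+3) = -0.000010+0.000002i   from Y*(Ω₁)=+0.004654-0.005015i, Y(Ω₂)=-0.001257-0.000864i
  term(m=+4) = -0.000000+0.000000i   from Y*(Ω₁)=-0.000228+0.000445i, Y(Ω₂)=+0.000065-0.000016i
  term(m=+5) = +0.000000+0.000000i   from Y*(Ω₁)=+0.000004-0.000021i, Y(Ω₂)=-0.000001+0.000002i
Accumulated sum +0.775736-0.000000i; after 4π/(2l+1) scaling, +0.886199-0.000000i ⇒ P_5 = 0.886199

0.886199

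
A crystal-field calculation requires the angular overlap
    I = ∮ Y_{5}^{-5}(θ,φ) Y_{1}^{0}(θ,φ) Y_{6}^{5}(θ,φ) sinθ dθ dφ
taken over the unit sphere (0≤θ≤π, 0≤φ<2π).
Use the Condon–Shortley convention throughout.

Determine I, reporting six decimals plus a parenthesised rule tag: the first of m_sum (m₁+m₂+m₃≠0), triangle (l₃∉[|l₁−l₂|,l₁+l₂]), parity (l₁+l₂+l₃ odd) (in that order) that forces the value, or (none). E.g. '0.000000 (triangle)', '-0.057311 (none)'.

-0.135514 (none)

m-sum 0 ✓  L=12 even ✓  4≤6≤6 ✓
Π(2lᵢ+1) = 11×3×13 = 429
triangle coeff Δ(5,1,6) = 1/858
Σ_t [0,0]: t=0:+1/14400 = 1/14400
(3j)²=6/143 [(5 1 6; 0 0 0)], sign=+1
Σ_t [0,0]: t=0:+1/3628800 = 1/3628800
(3j)²=1/78 [(5 1 6; -5 0 5)], sign=-1
⇒ 4πI² = 3/13
I = (-1)√(3/13/(4π)) = -0.13551395
No selection rule forces the value: the integral is nonzero (none).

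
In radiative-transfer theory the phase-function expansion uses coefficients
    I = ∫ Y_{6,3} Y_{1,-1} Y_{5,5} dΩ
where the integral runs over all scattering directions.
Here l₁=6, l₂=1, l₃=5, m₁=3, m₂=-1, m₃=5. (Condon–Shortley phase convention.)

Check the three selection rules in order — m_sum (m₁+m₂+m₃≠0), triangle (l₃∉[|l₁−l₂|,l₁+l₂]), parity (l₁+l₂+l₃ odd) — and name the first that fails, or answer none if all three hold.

m_sum

azimuthal sum: 3 − 1 + 5 = 7  ✗
5 ≤ 5 ≤ 7 (triangle on l)
L = 6 + 1 + 5 = 12 (even)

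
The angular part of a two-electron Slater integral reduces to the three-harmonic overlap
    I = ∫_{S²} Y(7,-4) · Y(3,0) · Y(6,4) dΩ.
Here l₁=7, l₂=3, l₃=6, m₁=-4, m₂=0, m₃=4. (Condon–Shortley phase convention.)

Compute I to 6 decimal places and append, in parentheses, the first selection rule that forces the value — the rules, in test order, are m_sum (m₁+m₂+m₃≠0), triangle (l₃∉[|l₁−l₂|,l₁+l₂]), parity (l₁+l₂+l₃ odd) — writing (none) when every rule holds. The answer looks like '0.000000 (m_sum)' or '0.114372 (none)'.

-0.078810 (none)

m-sum 0 ✓  L=16 even ✓  4≤6≤10 ✓
Π(2lᵢ+1) = 15×7×13 = 1365
triangle coeff Δ(7,3,6) = 1/2042040
Σ_t [1,3]: t=1:−1/207360 t=2:+1/57600 t=3:−1/207360 = 1/129600
(3j)²=168/12155 [(7 3 6; 0 0 0)], sign=+1
Σ_t [1,3]: t=1:−1/43545600 t=2:+1/1451520 t=3:−1/967680 = -1/2721600
(3j)²=32/7735 [(7 3 6; -4 0 4)], sign=-1
⇒ 4πI² = 16128/206635
I = (-1)√(16128/206635/(4π)) = -0.07881037
No selection rule forces the value: the integral is nonzero (none).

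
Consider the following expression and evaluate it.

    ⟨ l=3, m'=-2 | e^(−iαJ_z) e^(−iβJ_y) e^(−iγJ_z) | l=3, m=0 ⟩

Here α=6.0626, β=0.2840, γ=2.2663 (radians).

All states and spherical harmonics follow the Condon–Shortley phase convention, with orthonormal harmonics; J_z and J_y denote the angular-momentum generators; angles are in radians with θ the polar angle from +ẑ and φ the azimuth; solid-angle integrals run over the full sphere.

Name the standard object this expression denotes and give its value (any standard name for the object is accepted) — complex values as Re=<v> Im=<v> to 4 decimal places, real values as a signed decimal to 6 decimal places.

Wigner D-matrix element, Re=0.0933 Im=-0.0441

This is a Wigner D-matrix element — the rotation-matrix element ⟨l m'| R(α,β,γ) |l m⟩ in the angular-momentum basis.
Split into d^3_{-2,0}(β=0.2840) × two z-phases.
c=cos(0.284000/2)=0.989935, s=sin(0.284000/2)=0.141523; N=√[1·120·6·6]=65.726707
The bounds max(0,m−m')=2 and min(l+m,l−m')=3 give 2 terms
  k=2: (−1)^0·65.7267/(12)·0.9899^4·0.1415^2 = +0.105352
  k=3: (−1)^1·65.7267/(12)·0.9899^2·0.1415^4 = -0.002153
d^3_{-2,0}(0.2840) = +0.105352 -0.002153 = +0.103199
Attach z-rotation phases: D = e^{-i(-2)(6.0626)}·(+0.103199)·e^{-i(0)(2.2663)} = +0.093318-0.044066i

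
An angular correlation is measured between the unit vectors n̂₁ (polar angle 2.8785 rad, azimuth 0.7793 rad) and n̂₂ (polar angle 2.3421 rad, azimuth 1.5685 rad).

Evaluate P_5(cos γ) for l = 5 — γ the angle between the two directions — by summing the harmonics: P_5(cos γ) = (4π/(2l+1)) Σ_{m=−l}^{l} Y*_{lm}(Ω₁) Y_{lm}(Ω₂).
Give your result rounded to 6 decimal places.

-0.393799

Addition theorem: P_5(cos γ) = (4π/11) Σ_m Y*_{lm}(Ω₁) Y_{lm}(Ω₂), m = −5…5:
  term(m=-5) = (-0.000034, 0.000035)   from Y*(Ω₁)=(-0.000402, -0.000378), Y(Ω₂)=(0.001010, -0.087946)
  term(m=-4) = (-0.001753, 0.000027)   from Y*(Ω₁)=(0.006481, -0.000158), Y(Ω₂)=(-0.270385, -0.002484)
  term(m=-3) = (-0.013835, -0.013523)   from Y*(Ω₁)=(-0.031216, 0.032380), Y(Ω₂)=(-0.002963, 0.430125)
  term(m=-2) = (-0.000420, -0.055293)   from Y*(Ω₁)=(-0.002426, -0.198892), Y(Ω₂)=(0.277988, 0.001277)
  term(m=-1) = (-0.070573, 0.071112)   from Y*(Ω₁)=(0.367525, 0.363070), Y(Ω₂)=(-0.000445, 0.193928)
  term(m=+0) = (-0.171484, -0.000000)   from Y*(Ω₁)=(-0.508237, -0.000000), Y(Ω₂)=(0.337409, 0.000000)
  term(m=+1) = (-0.070573, -0.071112)   from Y*(Ω₁)=(-0.367525, 0.363070), Y(Ω₂)=(0.000445, 0.193928)
  term(m=+2) = (-0.000420, 0.055293)   from Y*(Ω₁)=(-0.002426, 0.198892), Y(Ω₂)=(0.277988, -0.001277)
  term(m=+3) = (-0.013835, 0.013523)   from Y*(Ω₁)=(0.031216, 0.032380), Y(Ω₂)=(0.002963, 0.430125)
  term(m=+4) = (-0.001753, -0.000027)   from Y*(Ω₁)=(0.006481, 0.000158), Y(Ω₂)=(-0.270385, 0.002484)
  term(m=+5) = (-0.000034, -0.000035)   from Y*(Ω₁)=(0.000402, -0.000378), Y(Ω₂)=(-0.001010, -0.087946)
Σ over m = (-0.344713, 0.000000); ×(4π/11) → (-0.393799, 0.000000). Real part: -0.393799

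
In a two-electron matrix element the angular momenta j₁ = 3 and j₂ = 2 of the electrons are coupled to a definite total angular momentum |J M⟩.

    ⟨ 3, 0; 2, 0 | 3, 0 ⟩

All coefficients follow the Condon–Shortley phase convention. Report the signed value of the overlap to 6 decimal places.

triangle: 2!×4!×2!/9! = 96/362880
(j±m)!: 3!×3!×2!×2!×3!×3! = 5184
prefactor² = (2J+1)×Δ×N² = 48/5
  k=0: +1/(0!×2!×3!×2!×1!×0!) = 1/24
  k=1: −1/(1!×1!×2!×1!×2!×1!) = -1/4
  k=2: +1/(2!×0!×1!×0!×3!×2!) = 1/24
Σ = -1/6  ⇒  CG² = 48/5×(-1/6)² = 4/15
CG = −√(4/15) = -0.516398

−√(4/15) = -0.516398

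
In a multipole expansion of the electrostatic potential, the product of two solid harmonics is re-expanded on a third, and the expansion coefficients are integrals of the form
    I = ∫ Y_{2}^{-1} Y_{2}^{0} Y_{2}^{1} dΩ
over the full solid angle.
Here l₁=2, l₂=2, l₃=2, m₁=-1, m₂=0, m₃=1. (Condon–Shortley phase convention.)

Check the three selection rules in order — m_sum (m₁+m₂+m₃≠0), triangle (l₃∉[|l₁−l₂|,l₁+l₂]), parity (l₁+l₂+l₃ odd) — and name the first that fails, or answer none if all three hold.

azimuthal sum: -1 + 0 + 1 = 0  ✓
0 ≤ 2 ≤ 4 (triangle on l)  ✓
L = 2 + 2 + 2 = 6 (even)  ✓

none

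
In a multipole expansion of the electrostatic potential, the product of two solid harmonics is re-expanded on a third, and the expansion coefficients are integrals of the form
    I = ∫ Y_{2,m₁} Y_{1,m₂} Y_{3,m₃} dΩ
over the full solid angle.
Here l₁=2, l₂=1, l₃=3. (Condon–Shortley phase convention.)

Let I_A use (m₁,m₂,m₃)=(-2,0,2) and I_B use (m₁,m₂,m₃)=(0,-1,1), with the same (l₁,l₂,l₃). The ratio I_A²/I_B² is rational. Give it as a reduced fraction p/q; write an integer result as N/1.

Shared (l₁,l₂,l₃)=(2,1,3): N and (l;000)² cancel in I_A²/I_B².
A: Δ = 0!·4!·2!/7! = 1/105; Racah Σ t=0..0: t=0:+1/24 = 1/24; ⇒ 3j(2 1 3; -2 0 2)² = 1/21, sgn -1
B: Δ = 0!·4!·2!/7! = 1/105; Racah Σ t=0..0: t=0:+1/8 = 1/8; ⇒ 3j(2 1 3; 0 -1 1)² = 2/35, sgn +1
I_A²/I_B² = (1/21)/(2/35) = 5/6

5/6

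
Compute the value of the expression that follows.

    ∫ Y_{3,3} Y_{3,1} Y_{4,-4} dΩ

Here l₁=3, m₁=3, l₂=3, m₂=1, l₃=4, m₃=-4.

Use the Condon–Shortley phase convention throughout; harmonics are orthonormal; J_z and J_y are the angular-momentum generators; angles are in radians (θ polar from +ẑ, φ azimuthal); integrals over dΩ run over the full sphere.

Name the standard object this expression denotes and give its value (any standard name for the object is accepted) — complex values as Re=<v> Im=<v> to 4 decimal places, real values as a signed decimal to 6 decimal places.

Gaunt coefficient, -0.166198

This is a Gaunt coefficient — the integral of a triple product of spherical harmonics over the sphere.
Rules hold: Σm=0, L=10 even, 0≤4≤6.
N = 7·7·9 = 441
Δ = 2!·4!·4!/11! = 1/34650
Racah Σ t=0..2: t=0:+1/72 t=1:−1/16 t=2:+1/72 = -5/144
⇒ 3j(3 3 4; 0 0 0)² = 2/77, sgn -1
Racah Σ t=0..0: t=0:+1/1152 = 1/1152
⇒ 3j(3 3 4; 3 1 -4)² = 1/33, sgn +1
4πI² = N·(3j₀)²·(3jₘ)² = 42/121
I = -1·√(0.347107/4π) = -0.16619847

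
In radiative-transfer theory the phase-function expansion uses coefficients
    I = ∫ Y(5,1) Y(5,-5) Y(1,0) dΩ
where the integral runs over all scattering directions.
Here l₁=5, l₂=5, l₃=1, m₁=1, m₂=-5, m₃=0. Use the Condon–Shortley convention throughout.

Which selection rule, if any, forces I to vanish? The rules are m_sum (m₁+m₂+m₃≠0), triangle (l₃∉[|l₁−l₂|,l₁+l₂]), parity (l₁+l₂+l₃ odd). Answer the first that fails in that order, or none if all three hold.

azimuthal sum: 1 − 5 + 0 = -4  ✗
0 ≤ 1 ≤ 10 (triangle on l)
L = 5 + 5 + 1 = 11 (odd)

m_sum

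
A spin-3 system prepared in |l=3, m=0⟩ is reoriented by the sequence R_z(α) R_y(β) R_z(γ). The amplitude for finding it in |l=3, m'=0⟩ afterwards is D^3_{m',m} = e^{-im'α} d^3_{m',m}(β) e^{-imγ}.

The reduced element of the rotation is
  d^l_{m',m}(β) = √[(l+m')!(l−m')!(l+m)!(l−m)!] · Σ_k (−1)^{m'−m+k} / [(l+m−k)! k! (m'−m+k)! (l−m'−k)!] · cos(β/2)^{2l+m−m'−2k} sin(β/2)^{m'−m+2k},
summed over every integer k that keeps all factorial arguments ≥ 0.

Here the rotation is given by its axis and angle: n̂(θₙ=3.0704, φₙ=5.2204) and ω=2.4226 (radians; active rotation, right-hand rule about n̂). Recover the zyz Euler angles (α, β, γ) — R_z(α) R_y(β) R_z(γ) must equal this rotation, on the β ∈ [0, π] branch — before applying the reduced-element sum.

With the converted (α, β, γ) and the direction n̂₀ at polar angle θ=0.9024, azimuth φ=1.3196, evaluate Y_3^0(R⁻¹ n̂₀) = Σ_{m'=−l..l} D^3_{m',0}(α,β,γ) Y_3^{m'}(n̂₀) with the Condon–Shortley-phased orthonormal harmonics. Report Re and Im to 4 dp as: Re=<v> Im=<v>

Re=-0.2028 Im=0.0000

Axis–angle → zyz. n̂ = (sinθₙcosφₙ, sinθₙsinφₙ, cosθₙ) = (+0.034602, -0.062149, -0.997467), ω = 2.4226.
R = I cosω + sinω [n̂]ₓ + (1−cosω) n̂n̂ᵀ gives
  R = [-0.750371, +0.653190, -0.101418; -0.660727, -0.745701, +0.085850; -0.019552, +0.131429, +0.991133]
β = atan2(√(R₁₃²+R₂₃²), R₃₃) = 0.133269; α = atan2(R₂₃, R₁₃) mod 2π = 2.439140; γ = atan2(R₃₂, −R₃₁) mod 2π = 1.423118
Need the full column D^3_{m',0} for m'=−3..3 at α=2.4391, β=0.1333, γ=1.4231.
cos(β/2)=0.997781, sin(β/2)=0.066585
d^3_{-3,0}: single k=3 term ⇒ +0.001311;  D = +0.000670+0.001127i
d^3_{-2,0}: k∈[2..3] ⇒ +0.024069 -0.000107 = +0.023962;  D = +0.003957-0.023633i
d^3_{-1,0}: k∈[1..3] ⇒ +0.228110 -0.003048 +0.000005 = +0.225067;  D = -0.171785+0.145414i
d^3_{0,0}: k∈[0..3] ⇒ +0.986758 -0.039549 +0.000176 -0.000000 = +0.947385;  D = +0.947385+0.000000i
d^3_{1,0}: k∈[0..2] ⇒ -0.228110 +0.003048 -0.000005 = -0.225067;  D = +0.171785+0.145414i
d^3_{2,0}: k∈[0..1] ⇒ +0.024069 -0.000107 = +0.023962;  D = +0.003957+0.023633i
d^3_{3,0}: single k=0 term ⇒ -0.001311;  D = -0.000670+0.001127i
Y_3^{m'}(θ=0.9024,φ=1.3196) and Σ D·Y over m':
  (+0.0007+0.0011i)·(-0.1380+0.1471i)  (+0.0040-0.0236i)·(-0.3419-0.1878i)  (-0.1718+0.1454i)·(+0.0580-0.2261i)  (+0.9474+0.0000i)·(-0.2497+0.0000i)  (+0.1718+0.1454i)·(-0.0580-0.2261i)  (+0.0040+0.0236i)·(-0.3419+0.1878i)  (-0.0007+0.0011i)·(+0.1380+0.1471i)
Y_3^0(R⁻¹ n̂) = -0.202837+0.000000i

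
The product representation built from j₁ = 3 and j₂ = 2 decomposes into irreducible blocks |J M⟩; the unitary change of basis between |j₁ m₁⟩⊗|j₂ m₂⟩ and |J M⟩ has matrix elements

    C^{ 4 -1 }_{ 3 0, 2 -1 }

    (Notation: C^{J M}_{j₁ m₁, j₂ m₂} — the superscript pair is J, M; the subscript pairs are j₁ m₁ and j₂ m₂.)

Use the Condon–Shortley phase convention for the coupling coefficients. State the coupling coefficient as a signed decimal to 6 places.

j₁+j₂−J=1  J+j₁−j₂=5  J−j₁+j₂=3  j₁+j₂+J+1=10
(j₁±m₁, j₂±m₂, J±M) = (3,3,1,3,3,5)
P² = 1944/7
sum k=0..1:
  [0] +1/24 = 1/24
  [1] −1/72 = -1/72
S = 1/36
C² = P²·S² = 3/14 ; C = +0.462910

+√(3/14) ≈ +0.462910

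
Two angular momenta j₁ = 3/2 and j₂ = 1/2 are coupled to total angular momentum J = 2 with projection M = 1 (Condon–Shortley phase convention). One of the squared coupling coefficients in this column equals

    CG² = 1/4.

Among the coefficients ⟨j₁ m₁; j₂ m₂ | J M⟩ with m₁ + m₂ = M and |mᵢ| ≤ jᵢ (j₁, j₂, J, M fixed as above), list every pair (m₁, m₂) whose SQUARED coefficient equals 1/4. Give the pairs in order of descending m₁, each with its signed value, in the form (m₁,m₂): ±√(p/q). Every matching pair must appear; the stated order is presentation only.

(3/2,-1/2): +√(1/4)

Admissible pairs with m₁+m₂ = M = 1: (1/2,1/2), (3/2,-1/2)
  (m₁,m₂)=(3/2,-1/2): CG² = 1/4, CG = +√(1/4)   ← matches the target
  (m₁,m₂)=(1/2,1/2): CG² = 3/4, CG = +√(3/4)
Pairs with CG² = 1/4: (3/2,-1/2): +√(1/4)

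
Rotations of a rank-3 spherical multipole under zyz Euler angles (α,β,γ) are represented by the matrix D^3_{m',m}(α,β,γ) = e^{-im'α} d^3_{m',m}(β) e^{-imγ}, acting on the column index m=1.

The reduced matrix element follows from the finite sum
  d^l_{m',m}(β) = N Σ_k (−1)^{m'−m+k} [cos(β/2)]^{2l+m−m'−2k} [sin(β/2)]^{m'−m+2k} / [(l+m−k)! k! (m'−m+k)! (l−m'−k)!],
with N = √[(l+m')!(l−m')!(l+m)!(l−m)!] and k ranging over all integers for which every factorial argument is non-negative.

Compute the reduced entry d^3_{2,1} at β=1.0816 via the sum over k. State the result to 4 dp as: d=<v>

d=-0.2102

d^3_{2,1}(β=1.0816) via the finite sum:
c=cos(1.081600/2)=0.857297, s=sin(1.081600/2)=0.514822; N=√[120·1·24·2]=75.894664
k: max(0,(1)−(2))=0 … min(3+(1),3−(2))=1
  k=0: (−1)^1·75.8947/(24)·0.8573^5·0.5148^1 = -0.753900
  k=1: (−1)^2·75.8947/(12)·0.8573^3·0.5148^3 = +0.543745
d^3_{2,1}(1.0816) = -0.753900 +0.543745 = -0.210155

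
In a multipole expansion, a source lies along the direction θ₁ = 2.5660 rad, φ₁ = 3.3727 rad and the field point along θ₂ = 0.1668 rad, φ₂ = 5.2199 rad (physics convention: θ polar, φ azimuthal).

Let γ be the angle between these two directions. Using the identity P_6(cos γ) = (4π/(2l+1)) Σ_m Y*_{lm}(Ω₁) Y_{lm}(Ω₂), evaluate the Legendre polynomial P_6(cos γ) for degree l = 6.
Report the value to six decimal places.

-0.400548

Addition theorem: P_6(cos γ) = (4π/13) Σ_m Y*_{lm}(Ω₁) Y_{lm}(Ω₂), m = −6…6:
  term(m=-6) = (0.000000, 0.000000)   from Y*(Ω₁)=(0.002301, 0.012354), Y(Ω₂)=(0.000010, 0.000001)
  term(m=-5) = (0.000014, 0.000003)   from Y*(Ω₁)=(0.027064, 0.061384), Y(Ω₂)=(0.000118, -0.000171)
  term(m=-4) = (0.000249, -0.000496)   from Y*(Ω₁)=(0.127166, 0.168546), Y(Ω₂)=(-0.001165, -0.002356)
  term(m=-3) = (-0.006971, -0.006385)   from Y*(Ω₁)=(0.321345, 0.267017), Y(Ω₂)=(-0.022600, -0.001092)
  term(m=-2) = (-0.050677, 0.031267)   from Y*(Ω₁)=(0.403798, 0.201176), Y(Ω₂)=(-0.069639, 0.112126)
  term(m=-1) = (0.005612, 0.019782)   from Y*(Ω₁)=(0.042196, 0.009929), Y(Ω₂)=(0.230539, 0.414568)
  term(m=+0) = (-0.310822, -0.000000)   from Y*(Ω₁)=(-0.419648, -0.000000), Y(Ω₂)=(0.740672, 0.000000)
  term(m=+1) = (0.005612, -0.019782)   from Y*(Ω₁)=(-0.042196, 0.009929), Y(Ω₂)=(-0.230539, 0.414568)
  term(m=+2) = (-0.050677, -0.031267)   from Y*(Ω₁)=(0.403798, -0.201176), Y(Ω₂)=(-0.069639, -0.112126)
  term(m=+3) = (-0.006971, 0.006385)   from Y*(Ω₁)=(-0.321345, 0.267017), Y(Ω₂)=(0.022600, -0.001092)
  term(m=+4) = (0.000249, 0.000496)   from Y*(Ω₁)=(0.127166, -0.168546), Y(Ω₂)=(-0.001165, 0.002356)
  term(m=+5) = (0.000014, -0.000003)   from Y*(Ω₁)=(-0.027064, 0.061384), Y(Ω₂)=(-0.000118, -0.000171)
  term(m=+6) = (0.000000, -0.000000)   from Y*(Ω₁)=(0.002301, -0.012354), Y(Ω₂)=(0.000010, -0.000001)
Total Σ_m = (-0.414370, -0.000000). Multiply by 0.966644: (-0.400548, -0.000000). P_6(cos γ) = -0.400548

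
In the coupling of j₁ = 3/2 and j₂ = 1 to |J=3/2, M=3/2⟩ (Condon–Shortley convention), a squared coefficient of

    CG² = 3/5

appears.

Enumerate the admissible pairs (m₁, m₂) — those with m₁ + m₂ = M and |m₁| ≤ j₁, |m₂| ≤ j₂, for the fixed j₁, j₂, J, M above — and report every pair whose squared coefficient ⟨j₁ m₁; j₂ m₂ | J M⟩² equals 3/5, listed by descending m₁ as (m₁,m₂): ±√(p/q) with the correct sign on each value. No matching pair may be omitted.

Admissible pairs with m₁+m₂ = M = 3/2: (1/2,1), (3/2,0)
  (m₁,m₂)=(3/2,0): CG² = 3/5, CG = +√(3/5)   ← matches the target
  (m₁,m₂)=(1/2,1): CG² = 2/5, CG = −√(2/5)
Pairs with CG² = 3/5: (3/2,0): +√(3/5)

(3/2,0): +√(3/5)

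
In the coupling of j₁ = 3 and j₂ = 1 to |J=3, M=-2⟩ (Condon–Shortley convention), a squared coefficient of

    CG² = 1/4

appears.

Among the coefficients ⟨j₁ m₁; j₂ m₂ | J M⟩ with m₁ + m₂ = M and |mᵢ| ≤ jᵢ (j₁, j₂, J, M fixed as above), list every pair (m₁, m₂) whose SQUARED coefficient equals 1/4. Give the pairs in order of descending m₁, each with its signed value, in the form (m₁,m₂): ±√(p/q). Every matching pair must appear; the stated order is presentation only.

Admissible pairs with m₁+m₂ = M = -2: (-3,1), (-2,0), (-1,-1)
  (m₁,m₂)=(-1,-1): CG² = 5/12, CG = +√(5/12)
  (m₁,m₂)=(-2,0): CG² = 1/3, CG = −√(1/3)
  (m₁,m₂)=(-3,1): CG² = 1/4, CG = −√(1/4)   ← matches the target
Pairs with CG² = 1/4: (-3,1): −√(1/4)

(-3,1): −√(1/4)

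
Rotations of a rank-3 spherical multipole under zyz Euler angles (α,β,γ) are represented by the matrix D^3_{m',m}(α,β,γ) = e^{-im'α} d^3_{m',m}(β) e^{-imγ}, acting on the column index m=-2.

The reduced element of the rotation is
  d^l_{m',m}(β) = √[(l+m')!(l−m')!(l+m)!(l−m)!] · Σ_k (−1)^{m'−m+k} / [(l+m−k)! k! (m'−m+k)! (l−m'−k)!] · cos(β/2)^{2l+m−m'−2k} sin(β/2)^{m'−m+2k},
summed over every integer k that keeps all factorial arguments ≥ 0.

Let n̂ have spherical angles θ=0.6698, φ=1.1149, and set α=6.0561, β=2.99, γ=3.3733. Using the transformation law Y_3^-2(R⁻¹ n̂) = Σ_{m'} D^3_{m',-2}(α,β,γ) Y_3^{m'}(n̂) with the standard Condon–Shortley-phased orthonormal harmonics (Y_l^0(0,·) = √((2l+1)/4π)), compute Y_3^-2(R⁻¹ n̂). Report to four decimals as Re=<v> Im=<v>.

Re=0.3134 Im=-0.1116

Need the full column D^3_{m',-2} for m'=−3..3 at α=6.0561, β=2.9900, γ=3.3733.
cos(β/2)=0.075724, sin(β/2)=0.997129
d^3_{-3,-2}: single k=1 term ⇒ +0.000006;  D = +0.000006-0.000001i
d^3_{-2,-2}: k∈[0..1] ⇒ +0.000000 -0.000163 = -0.000163;  D = -0.000163-0.000002i
d^3_{-1,-2}: k∈[0..1] ⇒ -0.000008 +0.002723 = +0.002715;  D = +0.002639+0.000636i
d^3_{0,-2}: k∈[0..1] ⇒ +0.000179 -0.031048 = -0.030869;  D = -0.027613-0.013798i
d^3_{1,-2}: k∈[0..1] ⇒ -0.002723 +0.236042 = +0.233319;  D = +0.179872+0.148606i
d^3_{2,-2}: k∈[0..1] ⇒ +0.028343 -0.982896 = -0.954554;  D = -0.580120-0.758046i
d^3_{3,-2}: single k=0 term ⇒ -0.182837;  D = -0.075575-0.166487i
Y_3^{m'}(θ=0.6698,φ=1.1149) and Σ D·Y over m':
  (+0.0000-0.0000i)·(-0.0978+0.0201i)  (-0.0002-0.0000i)·(-0.1891-0.2441i)  (+0.0026+0.0006i)·(+0.1831-0.3734i)  (-0.0276-0.0138i)·(+0.0213+0.0000i)  (+0.1799+0.1486i)·(-0.1831-0.3734i)  (-0.5801-0.7580i)·(-0.1891+0.2441i)  (-0.0756-0.1665i)·(+0.0978+0.0201i)
Y_3^-2(R⁻¹ n̂) = +0.313441-0.111596i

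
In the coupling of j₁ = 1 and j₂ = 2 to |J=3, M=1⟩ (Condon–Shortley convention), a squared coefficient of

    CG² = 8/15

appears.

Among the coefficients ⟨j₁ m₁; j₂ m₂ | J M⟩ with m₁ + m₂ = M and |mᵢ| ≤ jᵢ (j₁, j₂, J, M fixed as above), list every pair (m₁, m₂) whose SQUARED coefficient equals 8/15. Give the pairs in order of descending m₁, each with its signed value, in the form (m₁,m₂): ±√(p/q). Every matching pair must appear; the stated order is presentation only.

Admissible pairs with m₁+m₂ = M = 1: (-1,2), (0,1), (1,0)
  (m₁,m₂)=(1,0): CG² = 2/5, CG = +√(2/5)
  (m₁,m₂)=(0,1): CG² = 8/15, CG = +√(8/15)   ← matches the target
  (m₁,m₂)=(-1,2): CG² = 1/15, CG = +√(1/15)
Pairs with CG² = 8/15: (0,1): +√(8/15)

(0,1): +√(8/15)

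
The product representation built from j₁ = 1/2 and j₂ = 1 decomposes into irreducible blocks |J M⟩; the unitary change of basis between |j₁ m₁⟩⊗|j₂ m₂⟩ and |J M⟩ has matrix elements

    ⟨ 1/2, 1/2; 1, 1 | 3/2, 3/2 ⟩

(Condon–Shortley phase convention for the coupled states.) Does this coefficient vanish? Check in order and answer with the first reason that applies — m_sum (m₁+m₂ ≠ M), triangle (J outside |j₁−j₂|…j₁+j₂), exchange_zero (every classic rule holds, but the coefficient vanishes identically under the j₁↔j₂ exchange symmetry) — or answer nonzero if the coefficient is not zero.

m-sum: m₁+m₂ = 1/2+1 = 3/2, M = 3/2  ✓
triangle: |j₁−j₂| = 1/2 ≤ J = 3/2 ≤ j₁+j₂ = 3/2  ✓
exchange: j₁≠j₂ or m₁≠m₂ — the exchange symmetry imposes no constraint here
value check: CG = +1 = +1.000000 ≠ 0

nonzero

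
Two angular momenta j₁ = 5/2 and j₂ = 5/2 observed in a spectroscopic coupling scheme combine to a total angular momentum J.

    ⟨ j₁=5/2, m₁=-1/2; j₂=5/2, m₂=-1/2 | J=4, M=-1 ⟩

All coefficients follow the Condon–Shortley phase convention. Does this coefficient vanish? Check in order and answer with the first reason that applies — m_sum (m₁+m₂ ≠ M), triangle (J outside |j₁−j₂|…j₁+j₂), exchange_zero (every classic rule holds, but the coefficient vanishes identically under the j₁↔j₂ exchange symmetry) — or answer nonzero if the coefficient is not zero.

exchange_zero

m-sum: m₁+m₂ = -1/2+(-1/2) = -1, M = -1  ✓
triangle: |j₁−j₂| = 0 ≤ J = 4 ≤ j₁+j₂ = 5  ✓
exchange: j₁=j₂ and m₁=m₂, and (−1)^(j₁+j₂−J) = (−1)^1 = −1 forces ⟨j₁m₁;j₂m₂|JM⟩ = −⟨j₂m₂;j₁m₁|JM⟩ = −⟨j₁m₁;j₂m₂|JM⟩ ⇒ the coefficient vanishes identically
Racah sum check: Σ_k collapses to 0 ⇒ CG = 0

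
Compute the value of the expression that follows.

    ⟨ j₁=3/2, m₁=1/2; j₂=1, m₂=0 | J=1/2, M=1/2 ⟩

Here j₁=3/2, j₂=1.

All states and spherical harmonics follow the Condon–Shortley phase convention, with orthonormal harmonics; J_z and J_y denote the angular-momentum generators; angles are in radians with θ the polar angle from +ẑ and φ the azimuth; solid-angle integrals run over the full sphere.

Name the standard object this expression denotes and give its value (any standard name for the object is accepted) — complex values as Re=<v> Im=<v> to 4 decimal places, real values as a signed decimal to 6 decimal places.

This is a Clebsch–Gordan (vector-coupling) coefficient.
triangle: 2!·1!·0!/4! = 2/24
(j±m)!: 2!·1!·1!·1!·1!·0! = 2
prefactor² = (2J+1)·Δ·N² = 1/3
  k=1: −1/(1!·1!·0!·0!·1!·0!) = -1
Σ = -1  ⇒  CG² = 1/3·(-1)² = 1/3
CG = −√(1/3) = -0.577350

Clebsch–Gordan coefficient, −√(1/3) ≈ -0.577350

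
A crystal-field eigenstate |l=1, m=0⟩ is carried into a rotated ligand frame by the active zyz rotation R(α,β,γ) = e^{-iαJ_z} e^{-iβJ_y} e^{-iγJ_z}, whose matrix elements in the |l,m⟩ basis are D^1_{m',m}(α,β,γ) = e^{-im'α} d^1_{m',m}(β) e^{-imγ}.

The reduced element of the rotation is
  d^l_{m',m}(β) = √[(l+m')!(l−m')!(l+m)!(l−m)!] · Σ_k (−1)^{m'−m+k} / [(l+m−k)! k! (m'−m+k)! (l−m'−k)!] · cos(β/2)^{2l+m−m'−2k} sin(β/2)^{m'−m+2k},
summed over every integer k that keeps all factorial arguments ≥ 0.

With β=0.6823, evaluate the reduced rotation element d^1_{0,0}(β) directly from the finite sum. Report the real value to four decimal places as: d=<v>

d=0.7761

d^1_{0,0}(β=0.6823) via the finite sum:
Half-angle: c=0.942371, s=0.334571. N=√(1·1·1·1)=1.000000
Admissible k: 0..1 (factorial args all ≥0)
  k=0: (−1)^0·1.0000/(1)·0.9424^2·0.3346^0 = +0.888062
  k=1: (−1)^1·1.0000/(1)·0.9424^0·0.3346^2 = -0.111938
d^1_{0,0}(0.6823) = +0.888062 -0.111938 = +0.776124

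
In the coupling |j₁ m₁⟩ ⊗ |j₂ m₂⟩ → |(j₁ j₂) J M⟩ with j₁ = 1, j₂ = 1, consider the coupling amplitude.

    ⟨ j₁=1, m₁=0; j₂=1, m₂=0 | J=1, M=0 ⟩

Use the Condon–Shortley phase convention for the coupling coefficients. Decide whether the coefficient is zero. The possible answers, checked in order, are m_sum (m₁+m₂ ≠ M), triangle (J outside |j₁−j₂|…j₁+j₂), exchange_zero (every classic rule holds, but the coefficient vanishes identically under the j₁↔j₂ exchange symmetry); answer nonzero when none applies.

exchange_zero

m-sum: m₁+m₂ = 0+0 = 0, M = 0  ✓
triangle: |j₁−j₂| = 0 ≤ J = 1 ≤ j₁+j₂ = 2  ✓
exchange: j₁=j₂ and m₁=m₂, and (−1)^(j₁+j₂−J) = (−1)^1 = −1 forces ⟨j₁m₁;j₂m₂|JM⟩ = −⟨j₂m₂;j₁m₁|JM⟩ = −⟨j₁m₁;j₂m₂|JM⟩ ⇒ the coefficient vanishes identically
Racah sum check: Σ_k collapses to 0 ⇒ CG = 0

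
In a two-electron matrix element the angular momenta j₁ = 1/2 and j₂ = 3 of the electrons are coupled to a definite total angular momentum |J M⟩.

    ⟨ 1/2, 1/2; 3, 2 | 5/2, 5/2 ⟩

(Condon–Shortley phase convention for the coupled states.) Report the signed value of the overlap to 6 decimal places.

+√(1/7) ≈ +0.377964

triangle: 1!·0!·5!/7! = 120/5040
(j±m)!: 1!·0!·5!·1!·5!·0! = 14400
prefactor² = (2J+1)·Δ·N² = 14400/7
  k=0: +1/(0!·1!·0!·5!·0!·0!) = 1/120
Σ = 1/120  ⇒  CG² = 14400/7·(1/120)² = 1/7
CG = +√(1/7) = +0.377964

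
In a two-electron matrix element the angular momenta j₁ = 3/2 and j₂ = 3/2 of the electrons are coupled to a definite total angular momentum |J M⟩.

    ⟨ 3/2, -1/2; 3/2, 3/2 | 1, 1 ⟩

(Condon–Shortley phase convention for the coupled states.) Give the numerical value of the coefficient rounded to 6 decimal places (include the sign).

√[3·2!1!1!/5! · 1!2!3!0!2!0!] = √(6/5)
  +(−1)^2/∏(2,0,0,1,1,0)! = 1/2  (running 1/2)
⟨..|..⟩ = √(6/5)·(1/2) = +0.547723

+√(3/10) ≈ +0.547723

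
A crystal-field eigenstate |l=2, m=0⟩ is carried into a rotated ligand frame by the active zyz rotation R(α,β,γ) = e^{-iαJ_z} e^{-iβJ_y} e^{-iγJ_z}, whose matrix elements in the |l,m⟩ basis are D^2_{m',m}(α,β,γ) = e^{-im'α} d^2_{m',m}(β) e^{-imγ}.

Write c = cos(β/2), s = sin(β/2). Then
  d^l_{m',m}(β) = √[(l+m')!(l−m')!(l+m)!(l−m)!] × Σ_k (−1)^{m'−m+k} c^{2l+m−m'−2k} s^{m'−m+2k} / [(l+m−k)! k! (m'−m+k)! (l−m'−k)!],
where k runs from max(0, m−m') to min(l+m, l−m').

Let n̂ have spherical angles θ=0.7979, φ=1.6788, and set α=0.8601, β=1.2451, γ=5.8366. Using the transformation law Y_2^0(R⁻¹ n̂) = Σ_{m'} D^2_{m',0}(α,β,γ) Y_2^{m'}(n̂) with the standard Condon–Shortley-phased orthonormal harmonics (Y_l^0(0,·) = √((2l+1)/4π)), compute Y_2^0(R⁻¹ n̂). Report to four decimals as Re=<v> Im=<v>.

Need the full column D^2_{m',0} for m'=−2..2 at α=0.8601, β=1.2451, γ=5.8366.
cos(β/2)=0.812394, sin(β/2)=0.583109
d^2_{-2,0}: single k=2 term ⇒ +0.549678;  D = -0.081819+0.543554i
d^2_{-1,0}: k∈[1..2] ⇒ +0.765818 -0.394540 = +0.371278;  D = +0.242208+0.281395i
d^2_{0,0}: k∈[0..2] ⇒ +0.435579 -0.897620 +0.115611 = -0.346430;  D = -0.346430+0.000000i
d^2_{1,0}: k∈[0..1] ⇒ -0.765818 +0.394540 = -0.371278;  D = -0.242208+0.281395i
d^2_{2,0}: single k=0 term ⇒ +0.549678;  D = -0.081819-0.543554i
Y_2^{m'}(θ=0.7979,φ=1.6788) and Σ D·Y over m':
  (-0.0818+0.5436i)·(-0.1934+0.0424i)  (+0.2422+0.2814i)·(-0.0416-0.3839i)  (-0.3464+0.0000i)·(+0.1459+0.0000i)  (-0.2422+0.2814i)·(+0.0416-0.3839i)  (-0.0818-0.5436i)·(-0.1934-0.0424i)
Y_2^0(R⁻¹ n̂) = +0.130875+0.000000i

Re=0.1309 Im=0.0000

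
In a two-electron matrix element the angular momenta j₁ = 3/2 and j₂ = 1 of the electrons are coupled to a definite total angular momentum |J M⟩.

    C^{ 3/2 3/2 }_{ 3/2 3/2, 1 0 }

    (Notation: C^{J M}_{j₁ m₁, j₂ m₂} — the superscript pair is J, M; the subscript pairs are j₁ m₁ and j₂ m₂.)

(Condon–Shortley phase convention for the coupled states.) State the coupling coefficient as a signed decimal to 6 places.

j₁+j₂−J=1  J+j₁−j₂=2  J−j₁+j₂=1  j₁+j₂+J+1=5
(j₁±m₁, j₂±m₂, J±M) = (3,0,1,1,3,0)
P² = 12/5
sum k=0..0:
  [0] +1/2 = 1/2
S = 1/2
C² = P²·S² = 3/5 ; C = +0.774597

+0.774597  (= +√(3/5))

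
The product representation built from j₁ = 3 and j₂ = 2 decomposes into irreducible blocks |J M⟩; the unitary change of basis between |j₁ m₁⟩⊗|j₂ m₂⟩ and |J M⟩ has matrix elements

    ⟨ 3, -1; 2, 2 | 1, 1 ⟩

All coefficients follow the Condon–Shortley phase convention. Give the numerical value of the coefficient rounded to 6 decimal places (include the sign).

triangle: 4!×2!×0!/7! = 48/5040
(j±m)!: 2!×4!×4!×0!×2!×0! = 2304
prefactor² = (2J+1)×Δ×N² = 2304/35
  k=4: +1/(4!×0!×0!×0!×2!×0!) = 1/48
Σ = 1/48  ⇒  CG² = 2304/35×(1/48)² = 1/35
CG = +√(1/35) = +0.169031

+0.169031  (= +√(1/35))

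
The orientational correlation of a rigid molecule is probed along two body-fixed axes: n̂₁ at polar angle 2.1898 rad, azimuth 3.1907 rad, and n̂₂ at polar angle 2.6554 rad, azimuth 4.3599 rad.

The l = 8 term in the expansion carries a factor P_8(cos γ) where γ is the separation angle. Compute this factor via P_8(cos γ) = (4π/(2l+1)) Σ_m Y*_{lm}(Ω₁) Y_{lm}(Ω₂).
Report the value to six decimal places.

0.313183

Addition theorem: P_8(cos γ) = (4π/17) Σ_m Y*_{lm}(Ω₁) Y_{lm}(Ω₂), m = −8…8:
  m=-8: Y*=+0.092194+0.038205i  Y=-0.001111+0.000370i  product -0.000117-0.000008i
  m=-7: Y*=+0.267744+0.095843i  Y=-0.005534-0.006925i  product -0.000818-0.002385i
  m=-6: Y*=+0.425785+0.129216i  Y=+0.021752-0.035949i  product +0.013907-0.012496i
  m=-5: Y*=+0.336213+0.084253i  Y=+0.137160+0.026613i  product +0.043873+0.020504i
  m=-4: Y*=-0.056363-0.011216i  Y=+0.052664+0.324601i  product +0.000672-0.018886i
  m=-3: Y*=-0.361005-0.053572i  Y=-0.446489+0.251703i  product +0.174669-0.066947i
  m=-2: Y*=-0.136567-0.013456i  Y=-0.306713-0.260961i  product +0.038375+0.039766i
  m=-1: Y*=+0.307268+0.015101i  Y=-0.046054+0.125196i  product -0.016041+0.037773i
  m=+0: Y*=+0.186966-0.000000i  Y=-0.456568+0.000000i  product -0.085363+0.000000i
  m=+1: Y*=-0.307268+0.015101i  Y=+0.046054+0.125196i  product -0.016041-0.037773i
  m=+2: Y*=-0.136567+0.013456i  Y=-0.306713+0.260961i  product +0.038375-0.039766i
  m=+3: Y*=+0.361005-0.053572i  Y=+0.446489+0.251703i  product +0.174669+0.066947i
  m=+4: Y*=-0.056363+0.011216i  Y=+0.052664-0.324601i  product +0.000672+0.018886i
  m=+5: Y*=-0.336213+0.084253i  Y=-0.137160+0.026613i  product +0.043873-0.020504i
  m=+6: Y*=+0.425785-0.129216i  Y=+0.021752+0.035949i  product +0.013907+0.012496i
  m=+7: Y*=-0.267744+0.095843i  Y=+0.005534-0.006925i  product -0.000818+0.002385i
  m=+8: Y*=+0.092194-0.038205i  Y=-0.001111-0.000370i  product -0.000117+0.000008i
Σ over m = +0.423679-0.000000i; ×(4π/17) → +0.313183-0.000000i. Real part: 0.313183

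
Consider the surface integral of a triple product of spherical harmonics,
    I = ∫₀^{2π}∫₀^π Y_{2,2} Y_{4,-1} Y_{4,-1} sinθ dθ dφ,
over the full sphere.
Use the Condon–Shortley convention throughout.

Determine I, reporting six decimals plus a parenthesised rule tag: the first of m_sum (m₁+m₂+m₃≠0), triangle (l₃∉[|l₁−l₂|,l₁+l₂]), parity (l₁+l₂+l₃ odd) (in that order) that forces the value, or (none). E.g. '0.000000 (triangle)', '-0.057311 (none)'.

Rules hold: Σm=0, L=10 even, 2≤4≤6.
N = 5·9·9 = 405
Δ = 2!·2!·6!/11! = 1/13860
Racah Σ t=0..2: t=0:+1/192 t=1:−1/36 t=2:+1/192 = -5/288
⇒ 3j(2 4 4; 0 0 0)² = 20/693, sgn -1
Racah Σ t=0..0: t=0:+1/144 = 1/144
⇒ 3j(2 4 4; 2 -1 -1)² = 10/231, sgn -1
4πI² = N·(3j₀)²·(3jₘ)² = 3000/5929
I = +1·√(0.505988/4π) = 0.20066192
No selection rule forces the value: the integral is nonzero (none).

0.200662 (none)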